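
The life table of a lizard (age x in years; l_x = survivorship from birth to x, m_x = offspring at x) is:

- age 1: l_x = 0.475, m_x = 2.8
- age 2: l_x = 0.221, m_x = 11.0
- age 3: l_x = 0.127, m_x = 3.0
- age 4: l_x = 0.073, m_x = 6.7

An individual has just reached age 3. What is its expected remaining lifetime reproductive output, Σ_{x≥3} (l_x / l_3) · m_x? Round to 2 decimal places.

l_3 = 0.127. Conditional survival from age 3 to x is l_x / l_3.
  x=3: (0.127/0.127) × 3.0 = 3.0000
  x=4: (0.073/0.127) × 6.7 = 3.8512
Sum = 3.0000 + 3.8512 = 6.8512

6.85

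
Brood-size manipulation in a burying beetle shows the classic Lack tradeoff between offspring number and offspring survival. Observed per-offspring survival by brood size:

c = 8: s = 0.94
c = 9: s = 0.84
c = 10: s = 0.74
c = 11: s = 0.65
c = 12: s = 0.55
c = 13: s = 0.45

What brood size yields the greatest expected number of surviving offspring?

9

Expected surviving offspring = c × s(c):
  c=8: 8 × 0.94 = 7.520
  c=9: 9 × 0.84 = 7.560
  c=10: 10 × 0.74 = 7.400
  c=11: 11 × 0.65 = 7.150
  c=12: 12 × 0.55 = 6.600
  c=13: 13 × 0.45 = 5.850
Maximum at c = 9 (7.560 surviving offspring).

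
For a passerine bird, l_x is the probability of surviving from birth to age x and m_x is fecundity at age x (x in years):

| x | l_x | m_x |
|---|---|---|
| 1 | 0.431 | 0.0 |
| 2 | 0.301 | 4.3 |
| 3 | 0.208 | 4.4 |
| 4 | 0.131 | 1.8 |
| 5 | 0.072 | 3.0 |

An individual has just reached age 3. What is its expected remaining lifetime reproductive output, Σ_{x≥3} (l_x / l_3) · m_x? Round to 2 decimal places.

l_3 = 0.208. Conditional survival from age 3 to x is l_x / l_3.
  x=3: (0.208/0.208) × 4.4 = 4.4000
  x=4: (0.131/0.208) × 1.8 = 1.1337
  x=5: (0.072/0.208) × 3.0 = 1.0385
Sum = 4.4000 + 1.1337 + 1.0385 = 6.5721

6.57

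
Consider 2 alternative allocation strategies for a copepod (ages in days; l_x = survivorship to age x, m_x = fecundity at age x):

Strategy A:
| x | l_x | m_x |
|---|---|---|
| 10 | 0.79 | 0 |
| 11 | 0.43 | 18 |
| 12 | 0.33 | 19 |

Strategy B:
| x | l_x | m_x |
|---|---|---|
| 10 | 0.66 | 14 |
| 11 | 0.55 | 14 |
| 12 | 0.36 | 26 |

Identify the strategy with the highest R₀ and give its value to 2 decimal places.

Strategy A: R₀ = 0.79×0 + 0.43×18 + 0.33×19 = 14.0100
Strategy B: R₀ = 0.66×14 + 0.55×14 + 0.36×26 = 26.3000
Highest R₀: strategy B with 26.3000.

26.30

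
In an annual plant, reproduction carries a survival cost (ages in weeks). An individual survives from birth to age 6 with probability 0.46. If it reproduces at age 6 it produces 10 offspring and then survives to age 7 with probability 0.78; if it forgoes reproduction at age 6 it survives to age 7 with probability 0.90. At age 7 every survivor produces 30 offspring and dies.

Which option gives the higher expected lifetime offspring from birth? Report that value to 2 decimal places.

15.36

breed at age 6: R₀ = 0.46 × (10 + 0.78 × 30) = 0.46 × 33.4000 = 15.3640
delay to age 7: R₀ = 0.46 × (0.90 × 30) = 0.46 × 27.0000 = 12.4200
Higher: breed at age 6 (15.3640).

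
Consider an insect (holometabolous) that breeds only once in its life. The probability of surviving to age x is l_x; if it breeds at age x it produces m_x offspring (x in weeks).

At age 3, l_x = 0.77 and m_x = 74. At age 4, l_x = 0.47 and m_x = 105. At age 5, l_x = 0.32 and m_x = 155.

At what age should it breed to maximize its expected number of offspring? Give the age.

Expected offspring if breeding at age x = l_x × m_x:
  age 3: 0.77 × 74 = 56.980
  age 4: 0.47 × 105 = 49.350
  age 5: 0.32 × 155 = 49.600
Maximum at age 3 (56.980).

3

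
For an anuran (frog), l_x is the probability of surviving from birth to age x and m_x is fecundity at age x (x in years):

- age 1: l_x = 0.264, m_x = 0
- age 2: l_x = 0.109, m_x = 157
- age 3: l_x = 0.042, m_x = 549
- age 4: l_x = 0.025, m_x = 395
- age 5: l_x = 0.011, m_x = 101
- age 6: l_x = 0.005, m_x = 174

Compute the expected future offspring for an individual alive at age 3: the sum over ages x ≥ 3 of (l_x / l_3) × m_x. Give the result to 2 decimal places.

831.29

l_3 = 0.042. Conditional survival from age 3 to x is l_x / l_3.
  x=3: (0.042/0.042) × 549 = 549.0000
  x=4: (0.025/0.042) × 395 = 235.1190
  x=5: (0.011/0.042) × 101 = 26.4524
  x=6: (0.005/0.042) × 174 = 20.7143
Sum = 549.0000 + 235.1190 + 26.4524 + 20.7143 = 831.2857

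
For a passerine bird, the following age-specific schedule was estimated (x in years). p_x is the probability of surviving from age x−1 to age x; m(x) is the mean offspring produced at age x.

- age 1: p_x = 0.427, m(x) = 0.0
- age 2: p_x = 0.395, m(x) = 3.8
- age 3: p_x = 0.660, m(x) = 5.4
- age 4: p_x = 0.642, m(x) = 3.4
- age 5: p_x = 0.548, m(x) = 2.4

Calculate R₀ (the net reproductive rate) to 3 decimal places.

1.579

Survivorship from birth: l_x = p_1·p_2·…·p_x.
  l_1 = 0.42700
  l_2 = 0.16867
  l_3 = 0.11132
  l_4 = 0.07147
  l_5 = 0.03916
R₀ = Σ l_x m(x):
  age 1: 0.42700 × 0.0 = 0.0000
  age 2: 0.16867 × 3.8 = 0.6409
  age 3: 0.11132 × 5.4 = 0.6011
  age 4: 0.07147 × 3.4 = 0.2430
  age 5: 0.03916 × 2.4 = 0.0940
R₀ = 0.0000 + 0.6409 + 0.6011 + 0.2430 + 0.0940 = 1.5791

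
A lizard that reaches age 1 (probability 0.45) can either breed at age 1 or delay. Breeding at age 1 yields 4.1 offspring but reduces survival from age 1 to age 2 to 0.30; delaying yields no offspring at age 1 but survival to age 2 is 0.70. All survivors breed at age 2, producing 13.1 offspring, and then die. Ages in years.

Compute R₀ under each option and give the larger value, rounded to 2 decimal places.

breed at age 1: R₀ = 0.45 × (4.1 + 0.30 × 13.1) = 0.45 × 8.0300 = 3.6135
delay to age 2: R₀ = 0.45 × (0.70 × 13.1) = 0.45 × 9.1700 = 4.1265
Higher: delay to age 2 (4.1265).

4.13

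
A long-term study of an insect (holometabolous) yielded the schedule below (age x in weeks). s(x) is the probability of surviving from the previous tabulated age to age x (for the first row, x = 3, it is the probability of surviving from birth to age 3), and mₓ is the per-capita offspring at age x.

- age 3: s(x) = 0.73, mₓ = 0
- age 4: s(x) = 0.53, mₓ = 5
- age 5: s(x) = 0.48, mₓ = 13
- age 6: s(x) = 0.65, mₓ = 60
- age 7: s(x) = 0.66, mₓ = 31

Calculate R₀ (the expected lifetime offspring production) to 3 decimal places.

14.061

Survivorship from birth: l_x = s_3·s_4·…·s_x.
  l_3 = 0.73000
  l_4 = 0.38690
  l_5 = 0.18571
  l_6 = 0.12071
  l_7 = 0.07967
R₀ = Σ l_x mₓ:
  age 3: 0.73000 × 0 = 0.0000
  age 4: 0.38690 × 5 = 1.9345
  age 5: 0.18571 × 13 = 2.4142
  age 6: 0.12071 × 60 = 7.2426
  age 7: 0.07967 × 31 = 2.4698
R₀ = 0.0000 + 1.9345 + 2.4142 + 7.2426 + 2.4698 = 14.0611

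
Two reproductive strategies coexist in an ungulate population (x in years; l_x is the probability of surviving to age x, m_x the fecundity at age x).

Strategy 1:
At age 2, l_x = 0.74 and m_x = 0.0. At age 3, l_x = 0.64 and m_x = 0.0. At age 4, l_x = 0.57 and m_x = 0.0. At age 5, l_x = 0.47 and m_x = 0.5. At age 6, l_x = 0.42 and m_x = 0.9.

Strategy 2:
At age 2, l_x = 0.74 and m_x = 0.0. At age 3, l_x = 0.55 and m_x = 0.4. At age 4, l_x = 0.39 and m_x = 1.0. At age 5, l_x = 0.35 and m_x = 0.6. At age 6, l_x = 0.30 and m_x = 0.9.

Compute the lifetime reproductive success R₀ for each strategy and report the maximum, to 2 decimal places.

1.09

Strategy 1: R₀ = 0.74×0.0 + 0.64×0.0 + 0.57×0.0 + 0.47×0.5 + 0.42×0.9 = 0.6130
Strategy 2: R₀ = 0.74×0.0 + 0.55×0.4 + 0.39×1.0 + 0.35×0.6 + 0.30×0.9 = 1.0900
Highest R₀: strategy 2 with 1.0900.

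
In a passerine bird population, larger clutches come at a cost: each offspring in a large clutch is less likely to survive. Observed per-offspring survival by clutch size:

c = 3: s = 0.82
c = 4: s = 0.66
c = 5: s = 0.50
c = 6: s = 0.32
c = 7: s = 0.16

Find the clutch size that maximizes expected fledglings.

Expected fledglings = c × s(c):
  c=3: 3 × 0.82 = 2.460
  c=4: 4 × 0.66 = 2.640
  c=5: 5 × 0.50 = 2.500
  c=6: 6 × 0.32 = 1.920
  c=7: 7 × 0.16 = 1.120
Maximum at c = 4 (2.640 fledglings).

4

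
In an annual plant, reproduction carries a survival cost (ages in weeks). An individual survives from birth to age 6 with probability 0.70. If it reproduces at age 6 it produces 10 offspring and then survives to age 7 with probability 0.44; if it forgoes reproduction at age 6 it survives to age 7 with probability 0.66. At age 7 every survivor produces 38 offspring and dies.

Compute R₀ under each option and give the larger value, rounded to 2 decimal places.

breed at age 6: R₀ = 0.70 × (10 + 0.44 × 38) = 0.70 × 26.7200 = 18.7040
delay to age 7: R₀ = 0.70 × (0.66 × 38) = 0.70 × 25.0800 = 17.5560
Higher: breed at age 6 (18.7040).

18.70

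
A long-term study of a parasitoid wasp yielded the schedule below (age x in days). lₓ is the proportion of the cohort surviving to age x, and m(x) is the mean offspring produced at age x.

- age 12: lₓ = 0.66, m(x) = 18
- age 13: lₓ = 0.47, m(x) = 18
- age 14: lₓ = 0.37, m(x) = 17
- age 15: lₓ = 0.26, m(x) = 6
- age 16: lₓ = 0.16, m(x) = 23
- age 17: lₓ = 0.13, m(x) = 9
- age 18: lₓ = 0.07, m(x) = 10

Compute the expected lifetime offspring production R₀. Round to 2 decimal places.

R₀ = Σ lₓ m(x):
  age 12: 0.66 × 18 = 11.8800
  age 13: 0.47 × 18 = 8.4600
  age 14: 0.37 × 17 = 6.2900
  age 15: 0.26 × 6 = 1.5600
  age 16: 0.16 × 23 = 3.6800
  age 17: 0.13 × 9 = 1.1700
  age 18: 0.07 × 10 = 0.7000
R₀ = 11.8800 + 8.4600 + 6.2900 + 1.5600 + 3.6800 + 1.1700 + 0.7000 = 33.7400

33.74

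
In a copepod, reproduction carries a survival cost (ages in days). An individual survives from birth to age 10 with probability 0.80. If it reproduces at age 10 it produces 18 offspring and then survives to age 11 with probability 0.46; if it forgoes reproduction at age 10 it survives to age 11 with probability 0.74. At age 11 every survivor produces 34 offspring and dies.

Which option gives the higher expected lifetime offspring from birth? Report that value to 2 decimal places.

26.91

breed at age 10: R₀ = 0.80 × (18 + 0.46 × 34) = 0.80 × 33.6400 = 26.9120
delay to age 11: R₀ = 0.80 × (0.74 × 34) = 0.80 × 25.1600 = 20.1280
Higher: breed at age 10 (26.9120).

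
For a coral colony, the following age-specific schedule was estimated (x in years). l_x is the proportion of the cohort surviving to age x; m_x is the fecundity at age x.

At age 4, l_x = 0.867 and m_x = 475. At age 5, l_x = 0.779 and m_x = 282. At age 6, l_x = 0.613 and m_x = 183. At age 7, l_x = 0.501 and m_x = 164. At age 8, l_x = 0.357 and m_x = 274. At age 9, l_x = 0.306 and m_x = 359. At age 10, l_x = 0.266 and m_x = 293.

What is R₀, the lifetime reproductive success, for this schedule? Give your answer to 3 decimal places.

1111.456

R₀ = Σ l_x m_x:
  age 4: 0.867 × 475 = 411.8250
  age 5: 0.779 × 282 = 219.6780
  age 6: 0.613 × 183 = 112.1790
  age 7: 0.501 × 164 = 82.1640
  age 8: 0.357 × 274 = 97.8180
  age 9: 0.306 × 359 = 109.8540
  age 10: 0.266 × 293 = 77.9380
R₀ = 411.8250 + 219.6780 + 112.1790 + 82.1640 + 97.8180 + 109.8540 + 77.9380 = 1111.4560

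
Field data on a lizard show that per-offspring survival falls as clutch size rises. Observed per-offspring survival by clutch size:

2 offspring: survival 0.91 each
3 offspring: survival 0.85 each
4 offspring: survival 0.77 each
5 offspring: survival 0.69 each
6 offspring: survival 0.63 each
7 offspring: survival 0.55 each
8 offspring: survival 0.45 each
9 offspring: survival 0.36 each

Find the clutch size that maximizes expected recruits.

Expected recruits = c × s(c):
  c=2: 2 × 0.91 = 1.820
  c=3: 3 × 0.85 = 2.550
  c=4: 4 × 0.77 = 3.080
  c=5: 5 × 0.69 = 3.450
  c=6: 6 × 0.63 = 3.780
  c=7: 7 × 0.55 = 3.850
  c=8: 8 × 0.45 = 3.600
  c=9: 9 × 0.36 = 3.240
Maximum at c = 7 (3.850 recruits).

7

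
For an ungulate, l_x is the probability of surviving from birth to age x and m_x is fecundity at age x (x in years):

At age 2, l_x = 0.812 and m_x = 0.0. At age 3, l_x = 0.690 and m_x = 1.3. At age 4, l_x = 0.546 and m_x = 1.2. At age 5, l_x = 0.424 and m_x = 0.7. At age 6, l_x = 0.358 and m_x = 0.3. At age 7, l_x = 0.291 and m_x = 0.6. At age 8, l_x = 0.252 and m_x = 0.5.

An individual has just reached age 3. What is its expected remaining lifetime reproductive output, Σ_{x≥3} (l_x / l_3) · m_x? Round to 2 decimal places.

3.27

l_3 = 0.690. Conditional survival from age 3 to x is l_x / l_3.
  x=3: (0.690/0.690) × 1.3 = 1.3000
  x=4: (0.546/0.690) × 1.2 = 0.9496
  x=5: (0.424/0.690) × 0.7 = 0.4301
  x=6: (0.358/0.690) × 0.3 = 0.1557
  x=7: (0.291/0.690) × 0.6 = 0.2530
  x=8: (0.252/0.690) × 0.5 = 0.1826
Sum = 1.3000 + 0.9496 + 0.4301 + 0.1557 + 0.2530 + 0.1826 = 3.2710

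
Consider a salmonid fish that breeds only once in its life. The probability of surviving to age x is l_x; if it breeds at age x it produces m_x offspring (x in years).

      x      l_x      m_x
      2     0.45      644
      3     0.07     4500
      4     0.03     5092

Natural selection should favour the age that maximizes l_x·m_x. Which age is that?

Expected offspring if breeding at age x = l_x × m_x:
  age 2: 0.45 × 644 = 289.800
  age 3: 0.07 × 4500 = 315.000
  age 4: 0.03 × 5092 = 152.760
Maximum at age 3 (315.000).

3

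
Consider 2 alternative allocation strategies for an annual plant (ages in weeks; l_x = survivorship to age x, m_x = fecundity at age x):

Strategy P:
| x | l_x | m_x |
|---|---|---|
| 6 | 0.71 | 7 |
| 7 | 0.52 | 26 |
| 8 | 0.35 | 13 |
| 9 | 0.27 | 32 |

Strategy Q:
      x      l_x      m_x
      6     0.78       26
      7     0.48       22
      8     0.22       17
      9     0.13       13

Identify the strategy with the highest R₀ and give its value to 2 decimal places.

36.27

Strategy P: R₀ = 0.71×7 + 0.52×26 + 0.35×13 + 0.27×32 = 31.6800
Strategy Q: R₀ = 0.78×26 + 0.48×22 + 0.22×17 + 0.13×13 = 36.2700
Highest R₀: strategy Q with 36.2700.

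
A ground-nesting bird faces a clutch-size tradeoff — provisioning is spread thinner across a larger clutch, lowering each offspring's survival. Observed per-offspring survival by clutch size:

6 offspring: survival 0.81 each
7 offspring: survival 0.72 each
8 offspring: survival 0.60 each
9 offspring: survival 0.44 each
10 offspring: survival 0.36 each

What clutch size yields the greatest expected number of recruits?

7

Expected recruits = c × s(c):
  c=6: 6 × 0.81 = 4.860
  c=7: 7 × 0.72 = 5.040
  c=8: 8 × 0.60 = 4.800
  c=9: 9 × 0.44 = 3.960
  c=10: 10 × 0.36 = 3.600
Maximum at c = 7 (5.040 recruits).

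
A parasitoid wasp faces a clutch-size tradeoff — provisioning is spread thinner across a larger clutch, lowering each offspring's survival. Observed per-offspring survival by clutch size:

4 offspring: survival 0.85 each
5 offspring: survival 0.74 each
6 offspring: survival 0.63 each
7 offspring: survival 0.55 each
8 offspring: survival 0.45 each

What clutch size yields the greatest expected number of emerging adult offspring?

Expected emerging adult offspring = c × s(c):
  c=4: 4 × 0.85 = 3.400
  c=5: 5 × 0.74 = 3.700
  c=6: 6 × 0.63 = 3.780
  c=7: 7 × 0.55 = 3.850
  c=8: 8 × 0.45 = 3.600
Maximum at c = 7 (3.850 emerging adult offspring).

7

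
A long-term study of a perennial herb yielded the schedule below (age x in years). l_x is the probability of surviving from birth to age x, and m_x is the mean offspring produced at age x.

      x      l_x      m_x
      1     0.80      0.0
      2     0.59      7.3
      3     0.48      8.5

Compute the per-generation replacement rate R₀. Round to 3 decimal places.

R₀ = Σ l_x m_x:
  age 1: 0.80 × 0.0 = 0.0000
  age 2: 0.59 × 7.3 = 4.3070
  age 3: 0.48 × 8.5 = 4.0800
R₀ = 0.0000 + 4.3070 + 4.0800 = 8.3870

8.387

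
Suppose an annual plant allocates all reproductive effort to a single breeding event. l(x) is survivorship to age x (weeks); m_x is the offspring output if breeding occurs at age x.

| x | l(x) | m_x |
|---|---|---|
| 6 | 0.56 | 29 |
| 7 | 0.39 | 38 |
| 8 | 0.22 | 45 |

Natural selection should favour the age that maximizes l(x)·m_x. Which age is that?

Expected offspring if breeding at age x = l(x) × m_x:
  age 6: 0.56 × 29 = 16.240
  age 7: 0.39 × 38 = 14.820
  age 8: 0.22 × 45 = 9.900
Maximum at age 6 (16.240).

6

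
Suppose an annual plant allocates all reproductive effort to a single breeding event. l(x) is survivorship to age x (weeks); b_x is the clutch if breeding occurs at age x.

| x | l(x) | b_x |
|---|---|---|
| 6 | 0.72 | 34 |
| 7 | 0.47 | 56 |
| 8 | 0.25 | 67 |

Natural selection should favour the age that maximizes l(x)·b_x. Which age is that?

7

Expected offspring if breeding at age x = l(x) × b_x:
  age 6: 0.72 × 34 = 24.480
  age 7: 0.47 × 56 = 26.320
  age 8: 0.25 × 67 = 16.750
Maximum at age 7 (26.320).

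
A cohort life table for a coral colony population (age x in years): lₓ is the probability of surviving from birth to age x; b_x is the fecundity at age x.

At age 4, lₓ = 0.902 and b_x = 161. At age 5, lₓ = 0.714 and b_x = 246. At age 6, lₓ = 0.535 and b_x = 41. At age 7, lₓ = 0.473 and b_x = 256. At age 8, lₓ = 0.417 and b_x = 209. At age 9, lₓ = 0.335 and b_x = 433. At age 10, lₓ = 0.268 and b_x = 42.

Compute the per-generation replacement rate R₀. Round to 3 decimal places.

707.353

R₀ = Σ lₓ b_x:
  age 4: 0.902 × 161 = 145.2220
  age 5: 0.714 × 246 = 175.6440
  age 6: 0.535 × 41 = 21.9350
  age 7: 0.473 × 256 = 121.0880
  age 8: 0.417 × 209 = 87.1530
  age 9: 0.335 × 433 = 145.0550
  age 10: 0.268 × 42 = 11.2560
R₀ = 145.2220 + 175.6440 + 21.9350 + 121.0880 + 87.1530 + 145.0550 + 11.2560 = 707.3530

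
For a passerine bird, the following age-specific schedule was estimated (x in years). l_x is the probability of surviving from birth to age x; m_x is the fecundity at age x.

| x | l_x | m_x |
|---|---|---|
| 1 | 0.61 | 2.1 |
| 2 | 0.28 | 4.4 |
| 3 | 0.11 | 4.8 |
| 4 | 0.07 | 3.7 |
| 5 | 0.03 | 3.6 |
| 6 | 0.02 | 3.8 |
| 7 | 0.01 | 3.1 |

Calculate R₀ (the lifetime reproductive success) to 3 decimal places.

R₀ = Σ l_x m_x:
  age 1: 0.61 × 2.1 = 1.2810
  age 2: 0.28 × 4.4 = 1.2320
  age 3: 0.11 × 4.8 = 0.5280
  age 4: 0.07 × 3.7 = 0.2590
  age 5: 0.03 × 3.6 = 0.1080
  age 6: 0.02 × 3.8 = 0.0760
  age 7: 0.01 × 3.1 = 0.0310
R₀ = 1.2810 + 1.2320 + 0.5280 + 0.2590 + 0.1080 + 0.0760 + 0.0310 = 3.5150

3.515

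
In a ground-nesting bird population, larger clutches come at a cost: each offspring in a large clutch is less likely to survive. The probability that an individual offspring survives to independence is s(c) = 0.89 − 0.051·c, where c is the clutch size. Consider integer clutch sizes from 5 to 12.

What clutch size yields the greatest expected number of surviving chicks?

9

Expected surviving chicks = c × s(c):
  c=5: 5 × 0.635 = 3.175
  c=6: 6 × 0.584 = 3.504
  c=7: 7 × 0.533 = 3.731
  c=8: 8 × 0.482 = 3.856
  c=9: 9 × 0.431 = 3.879
  c=10: 10 × 0.380 = 3.800
  c=11: 11 × 0.329 = 3.619
  c=12: 12 × 0.278 = 3.336
Maximum at c = 9 (3.879 surviving chicks).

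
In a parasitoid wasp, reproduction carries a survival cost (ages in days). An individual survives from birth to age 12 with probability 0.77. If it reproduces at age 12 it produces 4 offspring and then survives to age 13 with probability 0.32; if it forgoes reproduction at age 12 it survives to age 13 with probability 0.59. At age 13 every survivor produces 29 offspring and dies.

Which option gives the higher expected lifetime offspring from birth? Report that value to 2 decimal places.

13.17

breed at age 12: R₀ = 0.77 × (4 + 0.32 × 29) = 0.77 × 13.2800 = 10.2256
delay to age 13: R₀ = 0.77 × (0.59 × 29) = 0.77 × 17.1100 = 13.1747
Higher: delay to age 13 (13.1747).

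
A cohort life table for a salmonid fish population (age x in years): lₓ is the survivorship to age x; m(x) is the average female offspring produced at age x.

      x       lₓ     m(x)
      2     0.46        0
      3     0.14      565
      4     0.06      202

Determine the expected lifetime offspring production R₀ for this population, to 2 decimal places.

91.22

R₀ = Σ lₓ m(x):
  age 2: 0.46 × 0 = 0.0000
  age 3: 0.14 × 565 = 79.1000
  age 4: 0.06 × 202 = 12.1200
R₀ = 0.0000 + 79.1000 + 12.1200 = 91.2200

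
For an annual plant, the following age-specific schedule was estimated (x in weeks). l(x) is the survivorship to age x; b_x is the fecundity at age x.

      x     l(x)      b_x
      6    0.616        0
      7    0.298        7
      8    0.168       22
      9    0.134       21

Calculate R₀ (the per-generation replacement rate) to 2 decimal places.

R₀ = Σ l(x) b_x:
  age 6: 0.616 × 0 = 0.0000
  age 7: 0.298 × 7 = 2.0860
  age 8: 0.168 × 22 = 3.6960
  age 9: 0.134 × 21 = 2.8140
R₀ = 0.0000 + 2.0860 + 3.6960 + 2.8140 = 8.5960

8.60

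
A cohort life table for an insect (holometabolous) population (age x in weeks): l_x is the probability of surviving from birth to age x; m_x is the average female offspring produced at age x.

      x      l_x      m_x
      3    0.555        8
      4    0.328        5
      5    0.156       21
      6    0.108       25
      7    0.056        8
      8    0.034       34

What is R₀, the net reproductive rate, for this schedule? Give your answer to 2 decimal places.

R₀ = Σ l_x m_x:
  age 3: 0.555 × 8 = 4.4400
  age 4: 0.328 × 5 = 1.6400
  age 5: 0.156 × 21 = 3.2760
  age 6: 0.108 × 25 = 2.7000
  age 7: 0.056 × 8 = 0.4480
  age 8: 0.034 × 34 = 1.1560
R₀ = 4.4400 + 1.6400 + 3.2760 + 2.7000 + 0.4480 + 1.1560 = 13.6600

13.66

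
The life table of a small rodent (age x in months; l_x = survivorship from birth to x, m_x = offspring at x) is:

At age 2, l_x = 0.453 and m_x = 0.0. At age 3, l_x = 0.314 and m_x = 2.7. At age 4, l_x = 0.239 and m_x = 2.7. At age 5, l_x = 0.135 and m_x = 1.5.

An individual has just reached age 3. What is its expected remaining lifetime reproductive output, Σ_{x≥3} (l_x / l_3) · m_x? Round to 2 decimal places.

l_3 = 0.314. Conditional survival from age 3 to x is l_x / l_3.
  x=3: (0.314/0.314) × 2.7 = 2.7000
  x=4: (0.239/0.314) × 2.7 = 2.0551
  x=5: (0.135/0.314) × 1.5 = 0.6449
Sum = 2.7000 + 2.0551 + 0.6449 = 5.4000

5.40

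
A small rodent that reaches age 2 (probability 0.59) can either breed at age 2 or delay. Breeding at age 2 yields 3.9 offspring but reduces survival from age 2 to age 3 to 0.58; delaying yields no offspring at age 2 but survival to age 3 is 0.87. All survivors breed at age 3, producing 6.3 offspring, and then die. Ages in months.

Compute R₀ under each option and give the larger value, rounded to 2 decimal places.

4.46

breed at age 2: R₀ = 0.59 × (3.9 + 0.58 × 6.3) = 0.59 × 7.5540 = 4.4569
delay to age 3: R₀ = 0.59 × (0.87 × 6.3) = 0.59 × 5.4810 = 3.2338
Higher: breed at age 2 (4.4569).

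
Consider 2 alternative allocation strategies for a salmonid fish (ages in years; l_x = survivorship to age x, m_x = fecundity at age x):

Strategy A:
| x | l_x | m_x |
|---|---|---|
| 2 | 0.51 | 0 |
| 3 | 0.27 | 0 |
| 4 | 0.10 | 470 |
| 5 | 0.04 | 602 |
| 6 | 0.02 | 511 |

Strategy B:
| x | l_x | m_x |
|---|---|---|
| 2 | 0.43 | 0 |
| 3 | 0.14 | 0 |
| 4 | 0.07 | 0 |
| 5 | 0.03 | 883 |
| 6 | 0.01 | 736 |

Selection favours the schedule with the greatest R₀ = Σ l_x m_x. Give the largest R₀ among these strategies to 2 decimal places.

81.30

Strategy A: R₀ = 0.51×0 + 0.27×0 + 0.10×470 + 0.04×602 + 0.02×511 = 81.3000
Strategy B: R₀ = 0.43×0 + 0.14×0 + 0.07×0 + 0.03×883 + 0.01×736 = 33.8500
Highest R₀: strategy A with 81.3000.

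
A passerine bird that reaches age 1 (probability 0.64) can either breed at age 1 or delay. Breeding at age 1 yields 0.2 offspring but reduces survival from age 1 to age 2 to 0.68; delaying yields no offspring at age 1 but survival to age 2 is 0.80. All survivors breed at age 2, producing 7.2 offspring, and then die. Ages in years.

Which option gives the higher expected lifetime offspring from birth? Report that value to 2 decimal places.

3.69

breed at age 1: R₀ = 0.64 × (0.2 + 0.68 × 7.2) = 0.64 × 5.0960 = 3.2614
delay to age 2: R₀ = 0.64 × (0.80 × 7.2) = 0.64 × 5.7600 = 3.6864
Higher: delay to age 2 (3.6864).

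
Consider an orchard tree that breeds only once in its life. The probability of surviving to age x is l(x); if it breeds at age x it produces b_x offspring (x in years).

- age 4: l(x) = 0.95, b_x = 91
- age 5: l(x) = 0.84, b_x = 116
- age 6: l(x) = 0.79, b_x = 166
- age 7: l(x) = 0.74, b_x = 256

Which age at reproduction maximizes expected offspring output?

7

Expected offspring if breeding at age x = l(x) × b_x:
  age 4: 0.95 × 91 = 86.450
  age 5: 0.84 × 116 = 97.440
  age 6: 0.79 × 166 = 131.140
  age 7: 0.74 × 256 = 189.440
Maximum at age 7 (189.440).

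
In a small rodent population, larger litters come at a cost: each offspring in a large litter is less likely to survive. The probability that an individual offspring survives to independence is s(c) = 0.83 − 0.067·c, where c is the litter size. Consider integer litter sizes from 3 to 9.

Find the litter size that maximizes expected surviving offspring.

Expected surviving offspring = c × s(c):
  c=3: 3 × 0.629 = 1.887
  c=4: 4 × 0.562 = 2.248
  c=5: 5 × 0.495 = 2.475
  c=6: 6 × 0.428 = 2.568
  c=7: 7 × 0.361 = 2.527
  c=8: 8 × 0.294 = 2.352
  c=9: 9 × 0.227 = 2.043
Maximum at c = 6 (2.568 surviving offspring).

6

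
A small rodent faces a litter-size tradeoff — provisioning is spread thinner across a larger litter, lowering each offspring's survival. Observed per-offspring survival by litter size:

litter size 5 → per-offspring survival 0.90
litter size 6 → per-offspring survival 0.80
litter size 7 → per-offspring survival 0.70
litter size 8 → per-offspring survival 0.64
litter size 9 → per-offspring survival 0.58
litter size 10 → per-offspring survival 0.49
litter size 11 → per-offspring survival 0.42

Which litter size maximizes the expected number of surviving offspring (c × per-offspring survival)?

9

Expected surviving offspring = c × s(c):
  c=5: 5 × 0.90 = 4.500
  c=6: 6 × 0.80 = 4.800
  c=7: 7 × 0.70 = 4.900
  c=8: 8 × 0.64 = 5.120
  c=9: 9 × 0.58 = 5.220
  c=10: 10 × 0.49 = 4.900
  c=11: 11 × 0.42 = 4.620
Maximum at c = 9 (5.220 surviving offspring).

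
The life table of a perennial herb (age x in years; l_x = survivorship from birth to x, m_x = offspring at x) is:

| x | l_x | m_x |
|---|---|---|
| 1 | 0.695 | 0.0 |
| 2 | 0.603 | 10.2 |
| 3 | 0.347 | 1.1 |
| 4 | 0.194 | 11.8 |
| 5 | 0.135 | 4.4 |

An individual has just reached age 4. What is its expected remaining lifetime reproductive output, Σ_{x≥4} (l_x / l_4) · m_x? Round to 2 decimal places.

14.86

l_4 = 0.194. Conditional survival from age 4 to x is l_x / l_4.
  x=4: (0.194/0.194) × 11.8 = 11.8000
  x=5: (0.135/0.194) × 4.4 = 3.0619
Sum = 11.8000 + 3.0619 = 14.8619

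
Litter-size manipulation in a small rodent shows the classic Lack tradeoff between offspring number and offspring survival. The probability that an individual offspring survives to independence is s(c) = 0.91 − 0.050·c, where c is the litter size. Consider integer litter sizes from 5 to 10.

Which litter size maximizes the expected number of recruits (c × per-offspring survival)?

Expected recruits = c × s(c):
  c=5: 5 × 0.660 = 3.300
  c=6: 6 × 0.610 = 3.660
  c=7: 7 × 0.560 = 3.920
  c=8: 8 × 0.510 = 4.080
  c=9: 9 × 0.460 = 4.140
  c=10: 10 × 0.410 = 4.100
Maximum at c = 9 (4.140 recruits).

9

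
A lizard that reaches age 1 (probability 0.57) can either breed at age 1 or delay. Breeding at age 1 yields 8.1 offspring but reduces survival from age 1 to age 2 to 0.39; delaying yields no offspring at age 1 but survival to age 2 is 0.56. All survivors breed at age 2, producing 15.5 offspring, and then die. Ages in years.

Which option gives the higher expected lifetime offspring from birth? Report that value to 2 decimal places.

8.06

breed at age 1: R₀ = 0.57 × (8.1 + 0.39 × 15.5) = 0.57 × 14.1450 = 8.0626
delay to age 2: R₀ = 0.57 × (0.56 × 15.5) = 0.57 × 8.6800 = 4.9476
Higher: breed at age 1 (8.0626).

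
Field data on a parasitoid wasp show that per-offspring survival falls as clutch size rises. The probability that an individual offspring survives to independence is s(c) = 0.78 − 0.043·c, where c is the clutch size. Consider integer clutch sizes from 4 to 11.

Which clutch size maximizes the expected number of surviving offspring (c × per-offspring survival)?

Expected surviving offspring = c × s(c):
  c=4: 4 × 0.608 = 2.432
  c=5: 5 × 0.565 = 2.825
  c=6: 6 × 0.522 = 3.132
  c=7: 7 × 0.479 = 3.353
  c=8: 8 × 0.436 = 3.488
  c=9: 9 × 0.393 = 3.537
  c=10: 10 × 0.350 = 3.500
  c=11: 11 × 0.307 = 3.377
Maximum at c = 9 (3.537 surviving offspring).

9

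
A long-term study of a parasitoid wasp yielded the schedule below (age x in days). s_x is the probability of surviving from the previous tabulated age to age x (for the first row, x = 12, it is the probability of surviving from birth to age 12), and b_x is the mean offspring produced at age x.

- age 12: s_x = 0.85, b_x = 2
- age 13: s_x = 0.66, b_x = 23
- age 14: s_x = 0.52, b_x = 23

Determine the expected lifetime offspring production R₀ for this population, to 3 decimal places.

Survivorship from birth: l_x = s_12·s_13·…·s_x.
  l_12 = 0.85000
  l_13 = 0.56100
  l_14 = 0.29172
R₀ = Σ l_x b_x:
  age 12: 0.85000 × 2 = 1.7000
  age 13: 0.56100 × 23 = 12.9030
  age 14: 0.29172 × 23 = 6.7096
R₀ = 1.7000 + 12.9030 + 6.7096 = 21.3126

21.313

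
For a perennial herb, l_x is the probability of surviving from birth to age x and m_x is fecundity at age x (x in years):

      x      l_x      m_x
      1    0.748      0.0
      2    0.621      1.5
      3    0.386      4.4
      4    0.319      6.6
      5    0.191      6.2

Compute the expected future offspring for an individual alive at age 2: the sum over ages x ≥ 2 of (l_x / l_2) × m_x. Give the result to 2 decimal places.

9.53

l_2 = 0.621. Conditional survival from age 2 to x is l_x / l_2.
  x=2: (0.621/0.621) × 1.5 = 1.5000
  x=3: (0.386/0.621) × 4.4 = 2.7349
  x=4: (0.319/0.621) × 6.6 = 3.3903
  x=5: (0.191/0.621) × 6.2 = 1.9069
Sum = 1.5000 + 2.7349 + 3.3903 + 1.9069 = 9.5322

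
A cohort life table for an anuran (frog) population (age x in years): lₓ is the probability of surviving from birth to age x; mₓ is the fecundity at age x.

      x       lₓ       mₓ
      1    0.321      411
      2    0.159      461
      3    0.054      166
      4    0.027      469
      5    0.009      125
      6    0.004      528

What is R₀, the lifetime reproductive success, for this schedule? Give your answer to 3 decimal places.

230.094

R₀ = Σ lₓ mₓ:
  age 1: 0.321 × 411 = 131.9310
  age 2: 0.159 × 461 = 73.2990
  age 3: 0.054 × 166 = 8.9640
  age 4: 0.027 × 469 = 12.6630
  age 5: 0.009 × 125 = 1.1250
  age 6: 0.004 × 528 = 2.1120
R₀ = 131.9310 + 73.2990 + 8.9640 + 12.6630 + 1.1250 + 2.1120 = 230.0940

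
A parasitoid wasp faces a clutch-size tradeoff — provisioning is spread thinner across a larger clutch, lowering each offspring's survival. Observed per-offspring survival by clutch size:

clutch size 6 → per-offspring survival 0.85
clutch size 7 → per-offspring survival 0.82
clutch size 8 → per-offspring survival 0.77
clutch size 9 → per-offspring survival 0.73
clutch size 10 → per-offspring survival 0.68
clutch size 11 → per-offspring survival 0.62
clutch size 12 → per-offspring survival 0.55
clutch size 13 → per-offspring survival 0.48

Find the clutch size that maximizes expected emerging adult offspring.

11

Expected emerging adult offspring = c × s(c):
  c=6: 6 × 0.85 = 5.100
  c=7: 7 × 0.82 = 5.740
  c=8: 8 × 0.77 = 6.160
  c=9: 9 × 0.73 = 6.570
  c=10: 10 × 0.68 = 6.800
  c=11: 11 × 0.62 = 6.820
  c=12: 12 × 0.55 = 6.600
  c=13: 13 × 0.48 = 6.240
Maximum at c = 11 (6.820 emerging adult offspring).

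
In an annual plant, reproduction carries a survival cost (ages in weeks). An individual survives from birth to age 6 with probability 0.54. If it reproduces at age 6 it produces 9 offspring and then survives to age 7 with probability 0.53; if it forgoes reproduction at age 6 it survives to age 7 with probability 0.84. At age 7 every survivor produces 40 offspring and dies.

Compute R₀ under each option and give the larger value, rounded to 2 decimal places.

breed at age 6: R₀ = 0.54 × (9 + 0.53 × 40) = 0.54 × 30.2000 = 16.3080
delay to age 7: R₀ = 0.54 × (0.84 × 40) = 0.54 × 33.6000 = 18.1440
Higher: delay to age 7 (18.1440).

18.14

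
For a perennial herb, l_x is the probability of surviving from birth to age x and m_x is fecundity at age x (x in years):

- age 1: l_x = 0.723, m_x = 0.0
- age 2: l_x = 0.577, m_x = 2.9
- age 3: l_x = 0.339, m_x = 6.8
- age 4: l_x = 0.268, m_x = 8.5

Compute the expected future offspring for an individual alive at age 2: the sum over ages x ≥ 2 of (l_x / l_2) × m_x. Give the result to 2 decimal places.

10.84

l_2 = 0.577. Conditional survival from age 2 to x is l_x / l_2.
  x=2: (0.577/0.577) × 2.9 = 2.9000
  x=3: (0.339/0.577) × 6.8 = 3.9951
  x=4: (0.268/0.577) × 8.5 = 3.9480
Sum = 2.9000 + 3.9951 + 3.9480 = 10.8432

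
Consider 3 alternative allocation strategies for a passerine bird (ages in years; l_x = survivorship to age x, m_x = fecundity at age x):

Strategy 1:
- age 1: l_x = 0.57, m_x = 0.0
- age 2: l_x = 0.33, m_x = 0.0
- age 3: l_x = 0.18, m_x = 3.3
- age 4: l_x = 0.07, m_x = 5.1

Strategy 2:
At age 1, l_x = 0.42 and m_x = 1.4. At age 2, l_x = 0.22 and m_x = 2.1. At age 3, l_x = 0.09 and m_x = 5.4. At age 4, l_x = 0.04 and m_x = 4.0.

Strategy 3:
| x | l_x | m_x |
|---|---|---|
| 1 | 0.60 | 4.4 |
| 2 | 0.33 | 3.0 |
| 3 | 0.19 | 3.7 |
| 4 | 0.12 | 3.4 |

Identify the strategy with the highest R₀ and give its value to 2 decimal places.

4.74

Strategy 1: R₀ = 0.57×0.0 + 0.33×0.0 + 0.18×3.3 + 0.07×5.1 = 0.9510
Strategy 2: R₀ = 0.42×1.4 + 0.22×2.1 + 0.09×5.4 + 0.04×4.0 = 1.6960
Strategy 3: R₀ = 0.60×4.4 + 0.33×3.0 + 0.19×3.7 + 0.12×3.4 = 4.7410
Highest R₀: strategy 3 with 4.7410.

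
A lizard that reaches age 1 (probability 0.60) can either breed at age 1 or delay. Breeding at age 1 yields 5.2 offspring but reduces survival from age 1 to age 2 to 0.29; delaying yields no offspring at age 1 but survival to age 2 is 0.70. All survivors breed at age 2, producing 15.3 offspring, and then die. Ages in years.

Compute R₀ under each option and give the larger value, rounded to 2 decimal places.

breed at age 1: R₀ = 0.60 × (5.2 + 0.29 × 15.3) = 0.60 × 9.6370 = 5.7822
delay to age 2: R₀ = 0.60 × (0.70 × 15.3) = 0.60 × 10.7100 = 6.4260
Higher: delay to age 2 (6.4260).

6.43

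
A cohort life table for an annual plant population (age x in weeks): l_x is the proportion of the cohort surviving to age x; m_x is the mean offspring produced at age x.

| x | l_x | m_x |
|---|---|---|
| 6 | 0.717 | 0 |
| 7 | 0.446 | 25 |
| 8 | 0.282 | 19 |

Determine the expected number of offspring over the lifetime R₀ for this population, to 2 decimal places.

16.51

R₀ = Σ l_x m_x:
  age 6: 0.717 × 0 = 0.0000
  age 7: 0.446 × 25 = 11.1500
  age 8: 0.282 × 19 = 5.3580
R₀ = 0.0000 + 11.1500 + 5.3580 = 16.5080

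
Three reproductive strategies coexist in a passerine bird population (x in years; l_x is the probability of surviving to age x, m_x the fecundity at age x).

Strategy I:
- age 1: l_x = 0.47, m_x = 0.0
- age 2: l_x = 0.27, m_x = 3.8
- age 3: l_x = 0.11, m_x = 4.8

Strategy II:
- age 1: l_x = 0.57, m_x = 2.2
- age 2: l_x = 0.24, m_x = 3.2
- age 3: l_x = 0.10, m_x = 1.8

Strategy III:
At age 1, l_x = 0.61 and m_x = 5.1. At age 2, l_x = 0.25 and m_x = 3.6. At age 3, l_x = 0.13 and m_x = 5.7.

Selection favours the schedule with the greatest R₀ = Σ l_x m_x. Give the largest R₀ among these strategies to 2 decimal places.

4.75

Strategy I: R₀ = 0.47×0.0 + 0.27×3.8 + 0.11×4.8 = 1.5540
Strategy II: R₀ = 0.57×2.2 + 0.24×3.2 + 0.10×1.8 = 2.2020
Strategy III: R₀ = 0.61×5.1 + 0.25×3.6 + 0.13×5.7 = 4.7520
Highest R₀: strategy III with 4.7520.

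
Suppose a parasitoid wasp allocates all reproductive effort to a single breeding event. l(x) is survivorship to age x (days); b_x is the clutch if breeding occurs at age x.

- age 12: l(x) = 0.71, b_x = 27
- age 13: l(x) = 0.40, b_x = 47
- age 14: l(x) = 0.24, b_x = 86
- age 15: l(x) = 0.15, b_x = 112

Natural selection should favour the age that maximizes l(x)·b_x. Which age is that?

Expected offspring if breeding at age x = l(x) × b_x:
  age 12: 0.71 × 27 = 19.170
  age 13: 0.40 × 47 = 18.800
  age 14: 0.24 × 86 = 20.640
  age 15: 0.15 × 112 = 16.800
Maximum at age 14 (20.640).

14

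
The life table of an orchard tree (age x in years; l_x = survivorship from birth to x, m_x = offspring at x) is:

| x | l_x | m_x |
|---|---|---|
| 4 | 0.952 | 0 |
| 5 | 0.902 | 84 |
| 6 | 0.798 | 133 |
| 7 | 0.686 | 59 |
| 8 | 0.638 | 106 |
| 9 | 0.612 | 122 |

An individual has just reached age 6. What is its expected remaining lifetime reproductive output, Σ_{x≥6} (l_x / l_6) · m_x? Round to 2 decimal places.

l_6 = 0.798. Conditional survival from age 6 to x is l_x / l_6.
  x=6: (0.798/0.798) × 133 = 133.0000
  x=7: (0.686/0.798) × 59 = 50.7193
  x=8: (0.638/0.798) × 106 = 84.7469
  x=9: (0.612/0.798) × 122 = 93.5639
Sum = 133.0000 + 50.7193 + 84.7469 + 93.5639 = 362.0301

362.03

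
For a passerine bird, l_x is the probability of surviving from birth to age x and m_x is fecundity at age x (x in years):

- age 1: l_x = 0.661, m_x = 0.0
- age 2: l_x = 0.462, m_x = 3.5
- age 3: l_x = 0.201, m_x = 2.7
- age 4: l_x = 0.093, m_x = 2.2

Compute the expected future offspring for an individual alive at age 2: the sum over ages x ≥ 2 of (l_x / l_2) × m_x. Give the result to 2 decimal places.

5.12

l_2 = 0.462. Conditional survival from age 2 to x is l_x / l_2.
  x=2: (0.462/0.462) × 3.5 = 3.5000
  x=3: (0.201/0.462) × 2.7 = 1.1747
  x=4: (0.093/0.462) × 2.2 = 0.4429
Sum = 3.5000 + 1.1747 + 0.4429 = 5.1175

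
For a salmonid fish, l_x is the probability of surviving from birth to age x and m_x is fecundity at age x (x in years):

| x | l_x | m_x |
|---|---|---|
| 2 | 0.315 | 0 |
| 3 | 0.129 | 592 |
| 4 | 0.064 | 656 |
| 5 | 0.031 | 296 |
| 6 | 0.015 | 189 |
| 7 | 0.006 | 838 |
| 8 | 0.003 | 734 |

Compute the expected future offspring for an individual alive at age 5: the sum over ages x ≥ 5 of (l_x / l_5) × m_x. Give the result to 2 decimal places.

l_5 = 0.031. Conditional survival from age 5 to x is l_x / l_5.
  x=5: (0.031/0.031) × 296 = 296.0000
  x=6: (0.015/0.031) × 189 = 91.4516
  x=7: (0.006/0.031) × 838 = 162.1935
  x=8: (0.003/0.031) × 734 = 71.0323
Sum = 296.0000 + 91.4516 + 162.1935 + 71.0323 = 620.6774

620.68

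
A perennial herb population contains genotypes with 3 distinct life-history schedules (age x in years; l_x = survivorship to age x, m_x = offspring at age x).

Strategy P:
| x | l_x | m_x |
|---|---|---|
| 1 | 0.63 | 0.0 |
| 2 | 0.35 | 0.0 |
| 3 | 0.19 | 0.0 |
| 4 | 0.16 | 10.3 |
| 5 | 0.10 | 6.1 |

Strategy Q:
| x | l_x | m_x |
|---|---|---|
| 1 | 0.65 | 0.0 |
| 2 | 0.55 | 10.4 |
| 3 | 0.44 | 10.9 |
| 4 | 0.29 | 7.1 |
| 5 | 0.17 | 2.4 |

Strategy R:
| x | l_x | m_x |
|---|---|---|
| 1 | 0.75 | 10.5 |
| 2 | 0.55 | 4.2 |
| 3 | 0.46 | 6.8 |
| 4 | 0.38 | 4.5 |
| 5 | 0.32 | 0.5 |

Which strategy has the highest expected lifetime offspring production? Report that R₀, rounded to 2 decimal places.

15.18

Strategy P: R₀ = 0.63×0.0 + 0.35×0.0 + 0.19×0.0 + 0.16×10.3 + 0.10×6.1 = 2.2580
Strategy Q: R₀ = 0.65×0.0 + 0.55×10.4 + 0.44×10.9 + 0.29×7.1 + 0.17×2.4 = 12.9830
Strategy R: R₀ = 0.75×10.5 + 0.55×4.2 + 0.46×6.8 + 0.38×4.5 + 0.32×0.5 = 15.1830
Highest R₀: strategy R with 15.1830.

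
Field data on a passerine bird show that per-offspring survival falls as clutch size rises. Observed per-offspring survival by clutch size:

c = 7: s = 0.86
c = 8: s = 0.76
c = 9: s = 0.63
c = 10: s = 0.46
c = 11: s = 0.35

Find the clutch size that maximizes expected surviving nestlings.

8

Expected surviving nestlings = c × s(c):
  c=7: 7 × 0.86 = 6.020
  c=8: 8 × 0.76 = 6.080
  c=9: 9 × 0.63 = 5.670
  c=10: 10 × 0.46 = 4.600
  c=11: 11 × 0.35 = 3.850
Maximum at c = 8 (6.080 surviving nestlings).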